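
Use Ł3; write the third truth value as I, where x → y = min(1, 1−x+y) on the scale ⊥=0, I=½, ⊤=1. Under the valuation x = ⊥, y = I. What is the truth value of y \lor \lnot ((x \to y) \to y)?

x \to y = ⊥ \to I = ⊤
(x \to y) \to y = ⊤ \to I = I
\lnot ((x \to y) \to y) = \lnot I = I
y \lor \lnot ((x \to y) \to y) = I \lor I = I

I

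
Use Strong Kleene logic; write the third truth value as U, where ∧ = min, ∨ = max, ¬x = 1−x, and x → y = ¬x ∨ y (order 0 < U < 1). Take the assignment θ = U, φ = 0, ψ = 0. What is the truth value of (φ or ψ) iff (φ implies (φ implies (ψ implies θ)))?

φ or ψ = 0 or 0 = 0
ψ implies θ = 0 implies U = 1  [not 0 or U]
φ implies (ψ implies θ) = 0 implies 1 = 1
φ implies (φ implies (ψ implies θ)) = 0 implies 1 = 1
(φ or ψ) iff (φ implies (φ implies (ψ implies θ))) = 0 iff 1 = 0

0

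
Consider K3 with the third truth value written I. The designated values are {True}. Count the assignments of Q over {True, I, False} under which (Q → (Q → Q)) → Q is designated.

Q=True: True ✓
Q=I: I ·
Q=False: False ·

1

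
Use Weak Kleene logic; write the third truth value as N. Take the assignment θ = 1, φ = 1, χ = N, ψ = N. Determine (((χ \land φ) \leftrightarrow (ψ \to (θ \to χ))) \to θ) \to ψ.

N

χ \land φ = N \land 1 = N
θ \to χ = 1 \to N = N  [any arg is the third value ⇒ result is the third value]
ψ \to (θ \to χ) = N \to N = N
(χ \land φ) \leftrightarrow (ψ \to (θ \to χ)) = N \leftrightarrow N = N
((χ \land φ) \leftrightarrow (ψ \to (θ \to χ))) \to θ = N \to 1 = N
(((χ \land φ) \leftrightarrow (ψ \to (θ \to χ))) \to θ) \to ψ = N \to N = N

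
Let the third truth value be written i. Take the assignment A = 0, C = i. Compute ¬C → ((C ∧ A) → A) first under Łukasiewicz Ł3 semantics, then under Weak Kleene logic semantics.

1; i

In Łukasiewicz Ł3: ¬C = ¬i = i
C ∧ A = i ∧ 0 = 0
(C ∧ A) → A = 0 → 0 = 1
¬C → ((C ∧ A) → A) = i → 1 = 1
In Weak Kleene logic: ¬C = ¬i = i
C ∧ A = i ∧ 0 = i
(C ∧ A) → A = i → 0 = i
¬C → ((C ∧ A) → A) = i → i = i
They differ because Łukasiewicz Ł3 and Weak Kleene logic treat i differently under the binary connectives.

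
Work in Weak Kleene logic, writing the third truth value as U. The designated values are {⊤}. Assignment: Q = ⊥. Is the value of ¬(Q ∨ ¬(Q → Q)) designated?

Q → Q = ⊥ → ⊥ = ⊤
¬(Q → Q) = ¬⊤ = ⊥
Q ∨ ¬(Q → Q) = ⊥ ∨ ⊥ = ⊥
¬(Q ∨ ¬(Q → Q)) = ¬⊥ = ⊤
⊤ ∈ {⊤}.

Yes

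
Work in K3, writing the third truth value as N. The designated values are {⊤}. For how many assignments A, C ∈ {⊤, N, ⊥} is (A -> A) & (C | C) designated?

Designated under: (A=⊤, C=⊤); (A=⊥, C=⊤).

2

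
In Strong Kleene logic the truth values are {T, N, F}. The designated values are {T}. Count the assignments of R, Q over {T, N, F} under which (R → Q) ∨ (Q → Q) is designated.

7

Of the 9 assignments, 7 give a value in {T}.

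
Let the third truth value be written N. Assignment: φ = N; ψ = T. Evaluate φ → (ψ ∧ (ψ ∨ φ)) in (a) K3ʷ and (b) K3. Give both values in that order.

N; T

In K3ʷ: ψ ∨ φ = T ∨ N = N
ψ ∧ (ψ ∨ φ) = T ∧ N = N
φ → (ψ ∧ (ψ ∨ φ)) = N → N = N  [any arg is the third value ⇒ result is the third value]
In K3: ψ ∨ φ = T ∨ N = T
ψ ∧ (ψ ∨ φ) = T ∧ T = T
φ → (ψ ∧ (ψ ∨ φ)) = N → T = T  [¬N ∨ T]
They differ because K3ʷ and K3 treat N differently under the binary connectives.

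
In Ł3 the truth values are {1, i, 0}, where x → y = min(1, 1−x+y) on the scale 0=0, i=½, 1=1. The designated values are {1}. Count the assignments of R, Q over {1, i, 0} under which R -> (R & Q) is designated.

Of the 9 assignments, 6 give a value in {1}.

6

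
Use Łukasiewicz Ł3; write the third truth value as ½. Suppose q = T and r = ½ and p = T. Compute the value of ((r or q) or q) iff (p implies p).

T

r or q = ½ or T = T
(r or q) or q = T or T = T
p implies p = T implies T = T
((r or q) or q) iff (p implies p) = T iff T = T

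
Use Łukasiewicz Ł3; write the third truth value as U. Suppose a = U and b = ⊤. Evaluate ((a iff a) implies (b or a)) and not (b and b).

⊥

a iff a = U iff U = ⊤  [1 − |½−½|]
b or a = ⊤ or U = ⊤
(a iff a) implies (b or a) = ⊤ implies ⊤ = ⊤
b and b = ⊤ and ⊤ = ⊤
not (b and b) = not ⊤ = ⊥
((a iff a) implies (b or a)) and not (b and b) = ⊤ and ⊥ = ⊥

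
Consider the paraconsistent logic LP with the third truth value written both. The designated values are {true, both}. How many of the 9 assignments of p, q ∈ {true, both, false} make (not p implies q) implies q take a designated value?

Of the 9 assignments, 8 give a value in {true, both}.

8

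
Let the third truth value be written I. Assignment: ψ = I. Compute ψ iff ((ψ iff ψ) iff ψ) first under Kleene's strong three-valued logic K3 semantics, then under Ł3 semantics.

In Kleene's strong three-valued logic K3: ψ iff ψ = I iff I = I
(ψ iff ψ) iff ψ = I iff I = I
ψ iff ((ψ iff ψ) iff ψ) = I iff I = I
In Ł3: ψ iff ψ = I iff I = 1
(ψ iff ψ) iff ψ = 1 iff I = I
ψ iff ((ψ iff ψ) iff ψ) = I iff I = 1
They differ because Kleene's strong three-valued logic K3 and Ł3 treat I differently under implication.

I; 1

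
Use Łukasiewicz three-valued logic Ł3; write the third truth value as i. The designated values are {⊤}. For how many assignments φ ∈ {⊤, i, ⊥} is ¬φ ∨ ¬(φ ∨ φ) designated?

φ=⊤: ⊥ ·
φ=i: i ·
φ=⊥: ⊤ ✓

1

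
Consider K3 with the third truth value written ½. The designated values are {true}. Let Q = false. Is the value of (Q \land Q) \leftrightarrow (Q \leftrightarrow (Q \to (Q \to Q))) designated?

Q \land Q = false \land false = false
Q \to Q = false \to false = true
Q \to (Q \to Q) = false \to true = true
Q \leftrightarrow (Q \to (Q \to Q)) = false \leftrightarrow true = false
(Q \land Q) \leftrightarrow (Q \leftrightarrow (Q \to (Q \to Q))) = false \leftrightarrow false = true
true ∈ {true}.

Yes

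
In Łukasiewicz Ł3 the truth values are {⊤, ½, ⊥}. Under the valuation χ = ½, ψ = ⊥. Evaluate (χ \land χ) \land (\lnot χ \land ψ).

⊥

χ \land χ = ½ \land ½ = ½
\lnot χ = \lnot ½ = ½
\lnot χ \land ψ = ½ \land ⊥ = ⊥
(χ \land χ) \land (\lnot χ \land ψ) = ½ \land ⊥ = ⊥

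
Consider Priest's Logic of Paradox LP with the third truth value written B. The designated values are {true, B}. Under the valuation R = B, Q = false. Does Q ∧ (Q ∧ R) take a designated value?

Q ∧ R = false ∧ B = false
Q ∧ (Q ∧ R) = false ∧ false = false
false ∉ {true, B}.

No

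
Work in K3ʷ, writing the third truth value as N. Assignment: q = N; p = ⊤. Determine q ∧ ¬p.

N

¬p = ¬⊤ = ⊥
q ∧ ¬p = N ∧ ⊥ = N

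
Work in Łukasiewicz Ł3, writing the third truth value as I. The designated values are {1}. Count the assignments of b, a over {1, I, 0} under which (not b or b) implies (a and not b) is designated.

Designated under: (b=I, a=1); (b=I, a=I); (b=0, a=1).

3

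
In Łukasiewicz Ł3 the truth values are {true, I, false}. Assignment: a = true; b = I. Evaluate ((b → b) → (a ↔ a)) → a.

b → b = I → I = true
a ↔ a = true ↔ true = true
(b → b) → (a ↔ a) = true → true = true
((b → b) → (a ↔ a)) → a = true → true = true

true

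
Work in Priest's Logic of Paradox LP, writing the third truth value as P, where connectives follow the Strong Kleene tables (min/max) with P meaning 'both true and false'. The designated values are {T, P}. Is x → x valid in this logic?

Yes

Every assignment of x over {T, P, F} gives a value in {T, P}.
In particular, with x=P: x → x = P.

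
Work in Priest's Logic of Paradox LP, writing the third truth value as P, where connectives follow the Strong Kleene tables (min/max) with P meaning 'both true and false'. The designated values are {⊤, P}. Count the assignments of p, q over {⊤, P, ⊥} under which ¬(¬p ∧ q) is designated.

8

Of the 9 assignments, 8 give a value in {⊤, P}.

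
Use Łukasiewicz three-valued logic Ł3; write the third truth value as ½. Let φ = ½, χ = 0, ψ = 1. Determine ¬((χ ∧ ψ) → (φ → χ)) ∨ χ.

0

χ ∧ ψ = 0 ∧ 1 = 0
φ → χ = ½ → 0 = ½
(χ ∧ ψ) → (φ → χ) = 0 → ½ = 1
¬((χ ∧ ψ) → (φ → χ)) = ¬1 = 0
¬((χ ∧ ψ) → (φ → χ)) ∨ χ = 0 ∨ 0 = 0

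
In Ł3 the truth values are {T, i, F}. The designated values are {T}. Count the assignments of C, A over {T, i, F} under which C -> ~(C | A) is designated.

5

Of the 9 assignments, 5 give a value in {T}.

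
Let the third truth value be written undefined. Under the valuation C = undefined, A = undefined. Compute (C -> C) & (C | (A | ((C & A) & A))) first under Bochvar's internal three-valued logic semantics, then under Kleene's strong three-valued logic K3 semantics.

In Bochvar's internal three-valued logic: C -> C = undefined -> undefined = undefined
C & A = undefined & undefined = undefined
(C & A) & A = undefined & undefined = undefined
A | ((C & A) & A) = undefined | undefined = undefined
C | (A | ((C & A) & A)) = undefined | undefined = undefined
(C -> C) & (C | (A | ((C & A) & A))) = undefined & undefined = undefined
In Kleene's strong three-valued logic K3: C -> C = undefined -> undefined = undefined  [~undefined | undefined]
C & A = undefined & undefined = undefined
(C & A) & A = undefined & undefined = undefined
A | ((C & A) & A) = undefined | undefined = undefined
C | (A | ((C & A) & A)) = undefined | undefined = undefined
(C -> C) & (C | (A | ((C & A) & A))) = undefined & undefined = undefined

undefined; undefined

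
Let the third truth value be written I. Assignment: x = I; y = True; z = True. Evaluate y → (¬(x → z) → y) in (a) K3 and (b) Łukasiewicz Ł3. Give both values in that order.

True; True

In K3: x → z = I → True = True
¬(x → z) = ¬True = False
¬(x → z) → y = False → True = True
y → (¬(x → z) → y) = True → True = True
In Łukasiewicz Ł3: x → z = I → True = True
¬(x → z) = ¬True = False
¬(x → z) → y = False → True = True
y → (¬(x → z) → y) = True → True = True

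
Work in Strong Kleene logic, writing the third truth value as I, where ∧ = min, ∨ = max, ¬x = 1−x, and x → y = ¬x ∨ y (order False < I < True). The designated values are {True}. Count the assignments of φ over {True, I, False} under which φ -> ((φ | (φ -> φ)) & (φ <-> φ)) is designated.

φ=True: True ✓
φ=I: I ·
φ=False: True ✓

2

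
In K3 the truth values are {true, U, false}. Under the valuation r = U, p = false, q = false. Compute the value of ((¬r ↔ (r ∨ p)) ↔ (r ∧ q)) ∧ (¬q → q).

¬r = ¬U = U
r ∨ p = U ∨ false = U
¬r ↔ (r ∨ p) = U ↔ U = U
r ∧ q = U ∧ false = false
(¬r ↔ (r ∨ p)) ↔ (r ∧ q) = U ↔ false = U
¬q = ¬false = true
¬q → q = true → false = false
((¬r ↔ (r ∨ p)) ↔ (r ∧ q)) ∧ (¬q → q) = U ∧ false = false

false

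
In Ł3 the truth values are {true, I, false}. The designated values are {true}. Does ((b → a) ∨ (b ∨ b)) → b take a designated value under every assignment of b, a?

Countermodel: b=I, a=true gives I, which is not designated.

No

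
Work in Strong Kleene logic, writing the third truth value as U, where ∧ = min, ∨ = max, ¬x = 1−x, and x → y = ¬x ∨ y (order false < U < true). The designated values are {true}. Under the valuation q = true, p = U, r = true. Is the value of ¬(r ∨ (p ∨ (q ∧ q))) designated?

No

q ∧ q = true ∧ true = true
p ∨ (q ∧ q) = U ∨ true = true
r ∨ (p ∨ (q ∧ q)) = true ∨ true = true
¬(r ∨ (p ∨ (q ∧ q))) = ¬true = false
false ∉ {true}.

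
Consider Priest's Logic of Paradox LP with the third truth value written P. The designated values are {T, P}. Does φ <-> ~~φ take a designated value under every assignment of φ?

Yes

Every assignment of φ over {T, P, F} gives a value in {T, P}.
In particular, with φ=P: φ <-> ~~φ = P.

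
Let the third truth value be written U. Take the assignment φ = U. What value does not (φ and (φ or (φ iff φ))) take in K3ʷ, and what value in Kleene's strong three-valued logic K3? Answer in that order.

In K3ʷ: φ iff φ = U iff U = U
φ or (φ iff φ) = U or U = U
φ and (φ or (φ iff φ)) = U and U = U
not (φ and (φ or (φ iff φ))) = not U = U
In Kleene's strong three-valued logic K3: φ iff φ = U iff U = U
φ or (φ iff φ) = U or U = U
φ and (φ or (φ iff φ)) = U and U = U
not (φ and (φ or (φ iff φ))) = not U = U

U; U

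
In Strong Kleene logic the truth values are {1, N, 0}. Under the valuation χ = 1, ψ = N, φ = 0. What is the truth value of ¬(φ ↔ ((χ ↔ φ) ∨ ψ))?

χ ↔ φ = 1 ↔ 0 = 0
(χ ↔ φ) ∨ ψ = 0 ∨ N = N
φ ↔ ((χ ↔ φ) ∨ ψ) = 0 ↔ N = N
¬(φ ↔ ((χ ↔ φ) ∨ ψ)) = ¬N = N

N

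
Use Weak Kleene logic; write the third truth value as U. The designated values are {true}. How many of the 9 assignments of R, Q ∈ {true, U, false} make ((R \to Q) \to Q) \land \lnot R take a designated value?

Designated under: (R=false, Q=true).

1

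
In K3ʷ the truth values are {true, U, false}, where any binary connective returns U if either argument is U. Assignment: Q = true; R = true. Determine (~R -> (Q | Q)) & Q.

true

~R = ~true = false
Q | Q = true | true = true
~R -> (Q | Q) = false -> true = true
(~R -> (Q | Q)) & Q = true & true = true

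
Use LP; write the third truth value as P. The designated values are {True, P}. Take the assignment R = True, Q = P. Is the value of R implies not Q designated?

Yes

not Q = not P = P
R implies not Q = True implies P = P
P ∈ {True, P}.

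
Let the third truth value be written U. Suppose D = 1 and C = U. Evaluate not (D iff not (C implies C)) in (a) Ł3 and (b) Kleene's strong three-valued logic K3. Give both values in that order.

1; U

In Ł3: C implies C = U implies U = 1  [min(1, 1−½+½)]
not (C implies C) = not 1 = 0
D iff not (C implies C) = 1 iff 0 = 0
not (D iff not (C implies C)) = not 0 = 1
In Kleene's strong three-valued logic K3: C implies C = U implies U = U
not (C implies C) = not U = U
D iff not (C implies C) = 1 iff U = U
not (D iff not (C implies C)) = not U = U
They differ because Ł3 and Kleene's strong three-valued logic K3 treat U differently under implication.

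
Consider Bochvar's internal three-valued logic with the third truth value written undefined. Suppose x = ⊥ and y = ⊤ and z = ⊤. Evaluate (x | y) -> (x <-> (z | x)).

⊥

x | y = ⊥ | ⊤ = ⊤
z | x = ⊤ | ⊥ = ⊤
x <-> (z | x) = ⊥ <-> ⊤ = ⊥
(x | y) -> (x <-> (z | x)) = ⊤ -> ⊥ = ⊥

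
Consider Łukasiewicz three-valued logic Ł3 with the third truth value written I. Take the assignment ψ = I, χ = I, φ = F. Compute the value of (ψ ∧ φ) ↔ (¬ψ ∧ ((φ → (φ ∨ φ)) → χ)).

I

ψ ∧ φ = I ∧ F = F
¬ψ = ¬I = I
φ ∨ φ = F ∨ F = F
φ → (φ ∨ φ) = F → F = T
(φ → (φ ∨ φ)) → χ = T → I = I  [min(1, 1−1+½)]
¬ψ ∧ ((φ → (φ ∨ φ)) → χ) = I ∧ I = I
(ψ ∧ φ) ↔ (¬ψ ∧ ((φ → (φ ∨ φ)) → χ)) = F ↔ I = I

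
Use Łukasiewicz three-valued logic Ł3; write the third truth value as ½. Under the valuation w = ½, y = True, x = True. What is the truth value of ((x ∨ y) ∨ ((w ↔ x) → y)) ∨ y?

True

x ∨ y = True ∨ True = True
w ↔ x = ½ ↔ True = ½  [1 − |½−1|]
(w ↔ x) → y = ½ → True = True
(x ∨ y) ∨ ((w ↔ x) → y) = True ∨ True = True
((x ∨ y) ∨ ((w ↔ x) → y)) ∨ y = True ∨ True = True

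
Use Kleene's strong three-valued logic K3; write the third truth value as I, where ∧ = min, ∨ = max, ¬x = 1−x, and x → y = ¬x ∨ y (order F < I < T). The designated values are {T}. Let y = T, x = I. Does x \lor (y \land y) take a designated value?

y \land y = T \land T = T
x \lor (y \land y) = I \lor T = T
T ∈ {T}.

Yes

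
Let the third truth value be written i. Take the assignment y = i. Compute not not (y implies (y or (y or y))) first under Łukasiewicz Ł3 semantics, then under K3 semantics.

In Łukasiewicz Ł3: y or y = i or i = i
y or (y or y) = i or i = i
y implies (y or (y or y)) = i implies i = ⊤  [min(1, 1−½+½)]
not (y implies (y or (y or y))) = not ⊤ = ⊥
not not (y implies (y or (y or y))) = not ⊥ = ⊤
In K3: y or y = i or i = i
y or (y or y) = i or i = i
y implies (y or (y or y)) = i implies i = i  [not i or i]
not (y implies (y or (y or y))) = not i = i
not not (y implies (y or (y or y))) = not i = i
They differ because Łukasiewicz Ł3 and K3 treat i differently under implication.

⊤; i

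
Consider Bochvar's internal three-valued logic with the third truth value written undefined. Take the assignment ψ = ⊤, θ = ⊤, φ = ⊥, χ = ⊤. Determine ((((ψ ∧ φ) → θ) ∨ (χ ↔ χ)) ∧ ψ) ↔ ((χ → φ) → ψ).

⊤

ψ ∧ φ = ⊤ ∧ ⊥ = ⊥
(ψ ∧ φ) → θ = ⊥ → ⊤ = ⊤
χ ↔ χ = ⊤ ↔ ⊤ = ⊤
((ψ ∧ φ) → θ) ∨ (χ ↔ χ) = ⊤ ∨ ⊤ = ⊤
(((ψ ∧ φ) → θ) ∨ (χ ↔ χ)) ∧ ψ = ⊤ ∧ ⊤ = ⊤
χ → φ = ⊤ → ⊥ = ⊥
(χ → φ) → ψ = ⊥ → ⊤ = ⊤
((((ψ ∧ φ) → θ) ∨ (χ ↔ χ)) ∧ ψ) ↔ ((χ → φ) → ψ) = ⊤ ↔ ⊤ = ⊤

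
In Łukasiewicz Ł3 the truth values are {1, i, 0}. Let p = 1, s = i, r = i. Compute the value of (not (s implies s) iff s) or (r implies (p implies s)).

s implies s = i implies i = 1  [min(1, 1−½+½)]
not (s implies s) = not 1 = 0
not (s implies s) iff s = 0 iff i = i
p implies s = 1 implies i = i
r implies (p implies s) = i implies i = 1
(not (s implies s) iff s) or (r implies (p implies s)) = i or 1 = 1

1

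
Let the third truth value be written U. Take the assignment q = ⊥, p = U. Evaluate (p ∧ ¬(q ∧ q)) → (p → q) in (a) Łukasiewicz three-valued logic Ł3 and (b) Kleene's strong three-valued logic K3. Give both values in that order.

⊤; U

In Łukasiewicz three-valued logic Ł3: q ∧ q = ⊥ ∧ ⊥ = ⊥
¬(q ∧ q) = ¬⊥ = ⊤
p ∧ ¬(q ∧ q) = U ∧ ⊤ = U
p → q = U → ⊥ = U  [min(1, 1−½+0)]
(p ∧ ¬(q ∧ q)) → (p → q) = U → U = ⊤
In Kleene's strong three-valued logic K3: q ∧ q = ⊥ ∧ ⊥ = ⊥
¬(q ∧ q) = ¬⊥ = ⊤
p ∧ ¬(q ∧ q) = U ∧ ⊤ = U
p → q = U → ⊥ = U  [¬U ∨ ⊥]
(p ∧ ¬(q ∧ q)) → (p → q) = U → U = U
They differ because Łukasiewicz three-valued logic Ł3 and Kleene's strong three-valued logic K3 treat U differently under implication.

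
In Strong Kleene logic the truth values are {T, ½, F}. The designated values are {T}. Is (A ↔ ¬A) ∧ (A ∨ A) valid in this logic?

Countermodel: A=T gives F, which is not designated.

No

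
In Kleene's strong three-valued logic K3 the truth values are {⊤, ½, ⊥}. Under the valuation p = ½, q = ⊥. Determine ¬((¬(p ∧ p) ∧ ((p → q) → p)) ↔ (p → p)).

½

p ∧ p = ½ ∧ ½ = ½
¬(p ∧ p) = ¬½ = ½
p → q = ½ → ⊥ = ½  [¬½ ∨ ⊥]
(p → q) → p = ½ → ½ = ½
¬(p ∧ p) ∧ ((p → q) → p) = ½ ∧ ½ = ½
p → p = ½ → ½ = ½
(¬(p ∧ p) ∧ ((p → q) → p)) ↔ (p → p) = ½ ↔ ½ = ½
¬((¬(p ∧ p) ∧ ((p → q) → p)) ↔ (p → p)) = ¬½ = ½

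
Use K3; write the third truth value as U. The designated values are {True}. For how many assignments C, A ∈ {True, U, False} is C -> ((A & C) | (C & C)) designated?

Of the 9 assignments, 6 give a value in {True}.

6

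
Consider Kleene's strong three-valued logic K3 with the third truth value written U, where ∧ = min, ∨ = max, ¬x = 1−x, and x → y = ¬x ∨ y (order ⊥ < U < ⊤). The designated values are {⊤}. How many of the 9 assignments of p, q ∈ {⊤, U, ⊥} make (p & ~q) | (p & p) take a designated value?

3

Designated under: (p=⊤, q=⊤); (p=⊤, q=U); (p=⊤, q=⊥).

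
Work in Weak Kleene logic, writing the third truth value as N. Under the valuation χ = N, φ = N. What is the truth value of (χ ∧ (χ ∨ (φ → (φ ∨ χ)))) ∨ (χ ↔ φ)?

φ ∨ χ = N ∨ N = N
φ → (φ ∨ χ) = N → N = N  [any arg is the third value ⇒ result is the third value]
χ ∨ (φ → (φ ∨ χ)) = N ∨ N = N
χ ∧ (χ ∨ (φ → (φ ∨ χ))) = N ∧ N = N
χ ↔ φ = N ↔ N = N
(χ ∧ (χ ∨ (φ → (φ ∨ χ)))) ∨ (χ ↔ φ) = N ∨ N = N

N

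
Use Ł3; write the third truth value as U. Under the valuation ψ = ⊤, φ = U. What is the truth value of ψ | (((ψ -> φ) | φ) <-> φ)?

⊤

ψ -> φ = ⊤ -> U = U  [min(1, 1−1+½)]
(ψ -> φ) | φ = U | U = U
((ψ -> φ) | φ) <-> φ = U <-> U = ⊤
ψ | (((ψ -> φ) | φ) <-> φ) = ⊤ | ⊤ = ⊤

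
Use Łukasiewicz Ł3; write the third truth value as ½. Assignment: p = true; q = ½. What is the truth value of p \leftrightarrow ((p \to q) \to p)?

true

p \to q = true \to ½ = ½
(p \to q) \to p = ½ \to true = true
p \leftrightarrow ((p \to q) \to p) = true \leftrightarrow true = true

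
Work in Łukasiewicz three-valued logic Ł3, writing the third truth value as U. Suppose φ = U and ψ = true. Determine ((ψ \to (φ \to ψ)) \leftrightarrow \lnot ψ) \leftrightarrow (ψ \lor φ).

φ \to ψ = U \to true = true  [min(1, 1−½+1)]
ψ \to (φ \to ψ) = true \to true = true
\lnot ψ = \lnot true = false
(ψ \to (φ \to ψ)) \leftrightarrow \lnot ψ = true \leftrightarrow false = false
ψ \lor φ = true \lor U = true
((ψ \to (φ \to ψ)) \leftrightarrow \lnot ψ) \leftrightarrow (ψ \lor φ) = false \leftrightarrow true = false

false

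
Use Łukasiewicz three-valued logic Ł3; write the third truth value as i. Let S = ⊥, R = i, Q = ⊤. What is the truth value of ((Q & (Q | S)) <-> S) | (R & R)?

i

Q | S = ⊤ | ⊥ = ⊤
Q & (Q | S) = ⊤ & ⊤ = ⊤
(Q & (Q | S)) <-> S = ⊤ <-> ⊥ = ⊥
R & R = i & i = i
((Q & (Q | S)) <-> S) | (R & R) = ⊥ | i = i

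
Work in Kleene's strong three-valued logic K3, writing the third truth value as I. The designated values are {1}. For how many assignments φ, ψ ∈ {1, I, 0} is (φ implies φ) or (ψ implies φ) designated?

7

Of the 9 assignments, 7 give a value in {1}.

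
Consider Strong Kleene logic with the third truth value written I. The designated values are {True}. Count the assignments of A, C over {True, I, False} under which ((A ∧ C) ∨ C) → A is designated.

5

Of the 9 assignments, 5 give a value in {True}.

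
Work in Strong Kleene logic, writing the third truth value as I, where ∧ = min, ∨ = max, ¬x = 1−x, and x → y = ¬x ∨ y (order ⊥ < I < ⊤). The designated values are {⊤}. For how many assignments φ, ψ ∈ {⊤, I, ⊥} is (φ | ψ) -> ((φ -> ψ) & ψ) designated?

4

Designated under: (φ=⊤, ψ=⊤); (φ=I, ψ=⊤); (φ=⊥, ψ=⊤); (φ=⊥, ψ=⊥).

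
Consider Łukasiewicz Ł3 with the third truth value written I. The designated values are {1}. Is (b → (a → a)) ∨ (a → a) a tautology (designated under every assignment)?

Every assignment of b, a over {1, I, 0} gives a value in {1}.
In particular, with b=I, a=I: (b → (a → a)) ∨ (a → a) = 1.

Yes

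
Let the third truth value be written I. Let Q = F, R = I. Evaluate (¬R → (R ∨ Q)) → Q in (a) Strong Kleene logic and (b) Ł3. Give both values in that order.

I; F

In Strong Kleene logic: ¬R = ¬I = I
R ∨ Q = I ∨ F = I
¬R → (R ∨ Q) = I → I = I
(¬R → (R ∨ Q)) → Q = I → F = I
In Ł3: ¬R = ¬I = I
R ∨ Q = I ∨ F = I
¬R → (R ∨ Q) = I → I = T  [min(1, 1−½+½)]
(¬R → (R ∨ Q)) → Q = T → F = F
They differ because Strong Kleene logic and Ł3 treat I differently under implication.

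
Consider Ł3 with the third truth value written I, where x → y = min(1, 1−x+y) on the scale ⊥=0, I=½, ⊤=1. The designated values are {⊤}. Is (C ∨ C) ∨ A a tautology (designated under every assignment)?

Countermodel: C=I, A=I gives I, which is not designated.

No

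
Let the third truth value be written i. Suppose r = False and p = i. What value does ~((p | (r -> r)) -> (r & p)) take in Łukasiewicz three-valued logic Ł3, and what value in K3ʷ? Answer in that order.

True; i

In Łukasiewicz three-valued logic Ł3: r -> r = False -> False = True
p | (r -> r) = i | True = True
r & p = False & i = False
(p | (r -> r)) -> (r & p) = True -> False = False
~((p | (r -> r)) -> (r & p)) = ~False = True
In K3ʷ: r -> r = False -> False = True
p | (r -> r) = i | True = i
r & p = False & i = i
(p | (r -> r)) -> (r & p) = i -> i = i  [any arg is the third value ⇒ result is the third value]
~((p | (r -> r)) -> (r & p)) = ~i = i
They differ because Łukasiewicz three-valued logic Ł3 and K3ʷ treat i differently under the binary connectives.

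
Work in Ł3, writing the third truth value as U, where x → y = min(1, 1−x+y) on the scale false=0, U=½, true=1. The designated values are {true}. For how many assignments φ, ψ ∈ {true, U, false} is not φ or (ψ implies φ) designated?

Of the 9 assignments, 8 give a value in {true}.

8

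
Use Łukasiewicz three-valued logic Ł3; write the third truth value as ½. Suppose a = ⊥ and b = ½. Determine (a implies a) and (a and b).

⊥

a implies a = ⊥ implies ⊥ = ⊤
a and b = ⊥ and ½ = ⊥
(a implies a) and (a and b) = ⊤ and ⊥ = ⊥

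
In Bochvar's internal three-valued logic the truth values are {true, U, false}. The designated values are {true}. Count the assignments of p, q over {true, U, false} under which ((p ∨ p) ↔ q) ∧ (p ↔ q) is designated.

2

Designated under: (p=true, q=true); (p=false, q=false).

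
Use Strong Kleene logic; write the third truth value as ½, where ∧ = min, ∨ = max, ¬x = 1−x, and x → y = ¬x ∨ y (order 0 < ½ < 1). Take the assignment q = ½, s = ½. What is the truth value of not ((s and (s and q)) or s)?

s and q = ½ and ½ = ½
s and (s and q) = ½ and ½ = ½
(s and (s and q)) or s = ½ or ½ = ½
not ((s and (s and q)) or s) = not ½ = ½

½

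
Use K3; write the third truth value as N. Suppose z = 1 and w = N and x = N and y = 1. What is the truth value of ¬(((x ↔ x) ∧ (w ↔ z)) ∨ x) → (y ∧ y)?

x ↔ x = N ↔ N = N
w ↔ z = N ↔ 1 = N
(x ↔ x) ∧ (w ↔ z) = N ∧ N = N
((x ↔ x) ∧ (w ↔ z)) ∨ x = N ∨ N = N
¬(((x ↔ x) ∧ (w ↔ z)) ∨ x) = ¬N = N
y ∧ y = 1 ∧ 1 = 1
¬(((x ↔ x) ∧ (w ↔ z)) ∨ x) → (y ∧ y) = N → 1 = 1  [¬N ∨ 1]

1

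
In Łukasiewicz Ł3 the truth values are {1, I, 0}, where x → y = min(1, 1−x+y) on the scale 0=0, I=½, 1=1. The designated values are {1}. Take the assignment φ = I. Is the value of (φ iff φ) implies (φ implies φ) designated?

Yes

φ iff φ = I iff I = 1  [1 − |½−½|]
φ implies φ = I implies I = 1
(φ iff φ) implies (φ implies φ) = 1 implies 1 = 1
1 ∈ {1}.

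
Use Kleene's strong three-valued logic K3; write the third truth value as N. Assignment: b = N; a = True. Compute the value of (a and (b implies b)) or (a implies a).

b implies b = N implies N = N
a and (b implies b) = True and N = N
a implies a = True implies True = True
(a and (b implies b)) or (a implies a) = N or True = True

True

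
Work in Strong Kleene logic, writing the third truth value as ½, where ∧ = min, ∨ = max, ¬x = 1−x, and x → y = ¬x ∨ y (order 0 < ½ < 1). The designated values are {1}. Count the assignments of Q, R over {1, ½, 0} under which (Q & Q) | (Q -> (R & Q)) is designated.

6

Of the 9 assignments, 6 give a value in {1}.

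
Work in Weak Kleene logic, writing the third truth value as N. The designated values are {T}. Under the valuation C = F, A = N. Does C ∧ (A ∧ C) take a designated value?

A ∧ C = N ∧ F = N
C ∧ (A ∧ C) = F ∧ N = N
N ∉ {T}.

No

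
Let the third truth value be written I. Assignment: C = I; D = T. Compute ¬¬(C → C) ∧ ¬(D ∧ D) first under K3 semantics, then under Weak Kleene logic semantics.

F; I

In K3: C → C = I → I = I
¬(C → C) = ¬I = I
¬¬(C → C) = ¬I = I
D ∧ D = T ∧ T = T
¬(D ∧ D) = ¬T = F
¬¬(C → C) ∧ ¬(D ∧ D) = I ∧ F = F
In Weak Kleene logic: C → C = I → I = I  [any arg is the third value ⇒ result is the third value]
¬(C → C) = ¬I = I
¬¬(C → C) = ¬I = I
D ∧ D = T ∧ T = T
¬(D ∧ D) = ¬T = F
¬¬(C → C) ∧ ¬(D ∧ D) = I ∧ F = I
They differ because K3 and Weak Kleene logic treat I differently under the binary connectives.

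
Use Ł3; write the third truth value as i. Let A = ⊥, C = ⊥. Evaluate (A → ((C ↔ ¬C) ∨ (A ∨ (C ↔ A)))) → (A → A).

¬C = ¬⊥ = ⊤
C ↔ ¬C = ⊥ ↔ ⊤ = ⊥
C ↔ A = ⊥ ↔ ⊥ = ⊤
A ∨ (C ↔ A) = ⊥ ∨ ⊤ = ⊤
(C ↔ ¬C) ∨ (A ∨ (C ↔ A)) = ⊥ ∨ ⊤ = ⊤
A → ((C ↔ ¬C) ∨ (A ∨ (C ↔ A))) = ⊥ → ⊤ = ⊤
A → A = ⊥ → ⊥ = ⊤
(A → ((C ↔ ¬C) ∨ (A ∨ (C ↔ A)))) → (A → A) = ⊤ → ⊤ = ⊤

⊤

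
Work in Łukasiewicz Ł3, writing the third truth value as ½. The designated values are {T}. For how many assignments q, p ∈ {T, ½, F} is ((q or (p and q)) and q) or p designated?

5

Of the 9 assignments, 5 give a value in {T}.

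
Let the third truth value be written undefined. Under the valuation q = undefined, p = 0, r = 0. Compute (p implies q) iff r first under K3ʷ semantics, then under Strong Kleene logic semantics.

In K3ʷ: p implies q = 0 implies undefined = undefined  [any arg is the third value ⇒ result is the third value]
(p implies q) iff r = undefined iff 0 = undefined
In Strong Kleene logic: p implies q = 0 implies undefined = 1  [not 0 or undefined]
(p implies q) iff r = 1 iff 0 = 0
They differ because K3ʷ and Strong Kleene logic treat undefined differently under the binary connectives.

undefined; 0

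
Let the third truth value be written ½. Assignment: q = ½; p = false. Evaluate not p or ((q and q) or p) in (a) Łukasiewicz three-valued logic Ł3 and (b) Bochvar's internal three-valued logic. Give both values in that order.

true; ½

In Łukasiewicz three-valued logic Ł3: not p = not false = true
q and q = ½ and ½ = ½
(q and q) or p = ½ or false = ½
not p or ((q and q) or p) = true or ½ = true
In Bochvar's internal three-valued logic: not p = not false = true
q and q = ½ and ½ = ½
(q and q) or p = ½ or false = ½
not p or ((q and q) or p) = true or ½ = ½
They differ because Łukasiewicz three-valued logic Ł3 and Bochvar's internal three-valued logic treat ½ differently under the binary connectives.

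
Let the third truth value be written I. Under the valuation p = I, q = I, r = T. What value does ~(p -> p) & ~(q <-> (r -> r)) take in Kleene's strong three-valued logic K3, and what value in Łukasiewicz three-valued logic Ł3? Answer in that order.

In Kleene's strong three-valued logic K3: p -> p = I -> I = I  [~I | I]
~(p -> p) = ~I = I
r -> r = T -> T = T
q <-> (r -> r) = I <-> T = I
~(q <-> (r -> r)) = ~I = I
~(p -> p) & ~(q <-> (r -> r)) = I & I = I
In Łukasiewicz three-valued logic Ł3: p -> p = I -> I = T
~(p -> p) = ~T = F
r -> r = T -> T = T
q <-> (r -> r) = I <-> T = I
~(q <-> (r -> r)) = ~I = I
~(p -> p) & ~(q <-> (r -> r)) = F & I = F
They differ because Kleene's strong three-valued logic K3 and Łukasiewicz three-valued logic Ł3 treat I differently under implication.

I; F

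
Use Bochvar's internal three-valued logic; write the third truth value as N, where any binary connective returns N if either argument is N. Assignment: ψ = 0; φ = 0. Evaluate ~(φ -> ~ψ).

~ψ = ~0 = 1
φ -> ~ψ = 0 -> 1 = 1
~(φ -> ~ψ) = ~1 = 0

0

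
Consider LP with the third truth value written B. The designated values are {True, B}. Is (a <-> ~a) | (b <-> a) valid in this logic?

No

Countermodel: a=True, b=False gives False, which is not designated.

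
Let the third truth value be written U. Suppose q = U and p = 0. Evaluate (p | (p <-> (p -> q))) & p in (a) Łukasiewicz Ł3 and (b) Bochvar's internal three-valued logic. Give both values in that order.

In Łukasiewicz Ł3: p -> q = 0 -> U = 1
p <-> (p -> q) = 0 <-> 1 = 0
p | (p <-> (p -> q)) = 0 | 0 = 0
(p | (p <-> (p -> q))) & p = 0 & 0 = 0
In Bochvar's internal three-valued logic: p -> q = 0 -> U = U  [any arg is the third value ⇒ result is the third value]
p <-> (p -> q) = 0 <-> U = U
p | (p <-> (p -> q)) = 0 | U = U
(p | (p <-> (p -> q))) & p = U & 0 = U
They differ because Łukasiewicz Ł3 and Bochvar's internal three-valued logic treat U differently under the binary connectives.

0; U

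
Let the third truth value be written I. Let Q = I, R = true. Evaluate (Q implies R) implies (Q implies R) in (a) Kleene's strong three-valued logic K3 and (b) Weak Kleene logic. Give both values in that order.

In Kleene's strong three-valued logic K3: Q implies R = I implies true = true  [not I or true]
Q implies R = I implies true = true
(Q implies R) implies (Q implies R) = true implies true = true
In Weak Kleene logic: Q implies R = I implies true = I  [any arg is the third value ⇒ result is the third value]
Q implies R = I implies true = I
(Q implies R) implies (Q implies R) = I implies I = I
They differ because Kleene's strong three-valued logic K3 and Weak Kleene logic treat I differently under the binary connectives.

true; I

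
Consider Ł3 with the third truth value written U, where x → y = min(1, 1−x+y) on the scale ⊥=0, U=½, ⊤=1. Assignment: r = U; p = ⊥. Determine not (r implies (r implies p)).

⊥

r implies p = U implies ⊥ = U  [min(1, 1−½+0)]
r implies (r implies p) = U implies U = ⊤
not (r implies (r implies p)) = not ⊤ = ⊥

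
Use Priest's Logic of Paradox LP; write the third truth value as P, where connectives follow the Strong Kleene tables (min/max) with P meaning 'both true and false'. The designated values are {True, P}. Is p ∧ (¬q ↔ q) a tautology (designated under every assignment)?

No

Countermodel: p=True, q=True gives False, which is not designated.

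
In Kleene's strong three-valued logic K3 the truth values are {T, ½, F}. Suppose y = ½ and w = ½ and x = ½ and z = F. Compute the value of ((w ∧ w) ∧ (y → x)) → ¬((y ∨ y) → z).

½

w ∧ w = ½ ∧ ½ = ½
y → x = ½ → ½ = ½  [¬½ ∨ ½]
(w ∧ w) ∧ (y → x) = ½ ∧ ½ = ½
y ∨ y = ½ ∨ ½ = ½
(y ∨ y) → z = ½ → F = ½
¬((y ∨ y) → z) = ¬½ = ½
((w ∧ w) ∧ (y → x)) → ¬((y ∨ y) → z) = ½ → ½ = ½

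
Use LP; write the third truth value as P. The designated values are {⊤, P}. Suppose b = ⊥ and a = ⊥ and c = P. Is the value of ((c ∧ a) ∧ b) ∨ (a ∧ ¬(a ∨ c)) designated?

c ∧ a = P ∧ ⊥ = ⊥
(c ∧ a) ∧ b = ⊥ ∧ ⊥ = ⊥
a ∨ c = ⊥ ∨ P = P
¬(a ∨ c) = ¬P = P
a ∧ ¬(a ∨ c) = ⊥ ∧ P = ⊥
((c ∧ a) ∧ b) ∨ (a ∧ ¬(a ∨ c)) = ⊥ ∨ ⊥ = ⊥
⊥ ∉ {⊤, P}.

No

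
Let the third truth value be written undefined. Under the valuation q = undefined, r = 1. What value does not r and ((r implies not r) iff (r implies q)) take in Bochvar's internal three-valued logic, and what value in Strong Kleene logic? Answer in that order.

undefined; 0

In Bochvar's internal three-valued logic: not r = not 1 = 0
not r = not 1 = 0
r implies not r = 1 implies 0 = 0
r implies q = 1 implies undefined = undefined
(r implies not r) iff (r implies q) = 0 iff undefined = undefined
not r and ((r implies not r) iff (r implies q)) = 0 and undefined = undefined
In Strong Kleene logic: not r = not 1 = 0
not r = not 1 = 0
r implies not r = 1 implies 0 = 0
r implies q = 1 implies undefined = undefined  [not 1 or undefined]
(r implies not r) iff (r implies q) = 0 iff undefined = undefined
not r and ((r implies not r) iff (r implies q)) = 0 and undefined = 0
They differ because Bochvar's internal three-valued logic and Strong Kleene logic treat undefined differently under the binary connectives.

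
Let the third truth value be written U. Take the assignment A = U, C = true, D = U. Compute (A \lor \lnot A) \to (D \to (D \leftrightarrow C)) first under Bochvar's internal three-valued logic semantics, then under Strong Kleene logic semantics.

In Bochvar's internal three-valued logic: \lnot A = \lnot U = U
A \lor \lnot A = U \lor U = U
D \leftrightarrow C = U \leftrightarrow true = U
D \to (D \leftrightarrow C) = U \to U = U  [any arg is the third value ⇒ result is the third value]
(A \lor \lnot A) \to (D \to (D \leftrightarrow C)) = U \to U = U
In Strong Kleene logic: \lnot A = \lnot U = U
A \lor \lnot A = U \lor U = U
D \leftrightarrow C = U \leftrightarrow true = U
D \to (D \leftrightarrow C) = U \to U = U  [\lnot U \lor U]
(A \lor \lnot A) \to (D \to (D \leftrightarrow C)) = U \to U = U

U; U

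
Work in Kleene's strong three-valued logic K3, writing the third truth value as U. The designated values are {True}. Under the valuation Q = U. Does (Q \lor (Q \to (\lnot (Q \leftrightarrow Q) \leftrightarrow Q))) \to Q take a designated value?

Q \leftrightarrow Q = U \leftrightarrow U = U
\lnot (Q \leftrightarrow Q) = \lnot U = U
\lnot (Q \leftrightarrow Q) \leftrightarrow Q = U \leftrightarrow U = U
Q \to (\lnot (Q \leftrightarrow Q) \leftrightarrow Q) = U \to U = U  [\lnot U \lor U]
Q \lor (Q \to (\lnot (Q \leftrightarrow Q) \leftrightarrow Q)) = U \lor U = U
(Q \lor (Q \to (\lnot (Q \leftrightarrow Q) \leftrightarrow Q))) \to Q = U \to U = U
U ∉ {True}.

No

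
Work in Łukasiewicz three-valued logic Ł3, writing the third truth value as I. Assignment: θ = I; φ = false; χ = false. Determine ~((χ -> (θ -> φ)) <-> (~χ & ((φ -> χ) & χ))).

θ -> φ = I -> false = I  [min(1, 1−½+0)]
χ -> (θ -> φ) = false -> I = true
~χ = ~false = true
φ -> χ = false -> false = true
(φ -> χ) & χ = true & false = false
~χ & ((φ -> χ) & χ) = true & false = false
(χ -> (θ -> φ)) <-> (~χ & ((φ -> χ) & χ)) = true <-> false = false
~((χ -> (θ -> φ)) <-> (~χ & ((φ -> χ) & χ))) = ~false = true

true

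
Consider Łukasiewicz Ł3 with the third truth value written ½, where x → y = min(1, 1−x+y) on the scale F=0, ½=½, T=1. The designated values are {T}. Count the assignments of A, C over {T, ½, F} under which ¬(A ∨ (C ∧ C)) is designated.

Designated under: (A=F, C=F).

1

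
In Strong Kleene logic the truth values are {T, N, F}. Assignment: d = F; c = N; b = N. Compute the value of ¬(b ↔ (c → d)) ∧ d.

F

c → d = N → F = N  [¬N ∨ F]
b ↔ (c → d) = N ↔ N = N
¬(b ↔ (c → d)) = ¬N = N
¬(b ↔ (c → d)) ∧ d = N ∧ F = F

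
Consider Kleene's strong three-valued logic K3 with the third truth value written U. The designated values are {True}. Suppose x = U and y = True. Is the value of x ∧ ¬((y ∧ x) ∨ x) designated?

y ∧ x = True ∧ U = U
(y ∧ x) ∨ x = U ∨ U = U
¬((y ∧ x) ∨ x) = ¬U = U
x ∧ ¬((y ∧ x) ∨ x) = U ∧ U = U
U ∉ {True}.

No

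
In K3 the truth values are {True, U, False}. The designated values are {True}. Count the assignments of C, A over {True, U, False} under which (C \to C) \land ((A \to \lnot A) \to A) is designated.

Designated under: (C=True, A=True); (C=False, A=True).

2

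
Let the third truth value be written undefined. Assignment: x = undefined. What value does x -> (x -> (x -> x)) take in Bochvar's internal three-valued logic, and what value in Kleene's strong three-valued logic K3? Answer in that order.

undefined; undefined

In Bochvar's internal three-valued logic: x -> x = undefined -> undefined = undefined  [any arg is the third value ⇒ result is the third value]
x -> (x -> x) = undefined -> undefined = undefined
x -> (x -> (x -> x)) = undefined -> undefined = undefined
In Kleene's strong three-valued logic K3: x -> x = undefined -> undefined = undefined  [~undefined | undefined]
x -> (x -> x) = undefined -> undefined = undefined
x -> (x -> (x -> x)) = undefined -> undefined = undefined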